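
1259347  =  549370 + 709977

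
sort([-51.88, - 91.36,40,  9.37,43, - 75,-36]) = [-91.36 ,-75, - 51.88,-36,  9.37, 40,43] 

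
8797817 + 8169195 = 16967012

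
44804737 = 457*98041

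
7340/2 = 3670= 3670.00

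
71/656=71/656 = 0.11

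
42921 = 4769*9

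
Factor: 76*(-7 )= - 2^2*7^1*19^1 = -  532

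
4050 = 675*6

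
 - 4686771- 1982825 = - 6669596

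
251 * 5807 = 1457557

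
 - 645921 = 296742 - 942663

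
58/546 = 29/273 = 0.11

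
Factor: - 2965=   -  5^1*593^1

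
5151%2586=2565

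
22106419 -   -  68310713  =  90417132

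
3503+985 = 4488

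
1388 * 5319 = 7382772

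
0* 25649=0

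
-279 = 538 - 817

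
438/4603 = 438/4603=0.10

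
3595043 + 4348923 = 7943966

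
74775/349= 214 + 89/349 = 214.26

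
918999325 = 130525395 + 788473930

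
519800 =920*565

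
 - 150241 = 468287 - 618528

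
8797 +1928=10725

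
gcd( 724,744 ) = 4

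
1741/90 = 1741/90 = 19.34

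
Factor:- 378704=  -2^4 * 23669^1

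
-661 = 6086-6747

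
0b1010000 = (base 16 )50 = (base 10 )80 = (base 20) 40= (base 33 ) 2e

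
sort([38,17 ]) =[ 17,38]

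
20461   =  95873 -75412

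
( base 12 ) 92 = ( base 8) 156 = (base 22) 50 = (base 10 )110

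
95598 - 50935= 44663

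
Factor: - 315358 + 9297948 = 8982590 = 2^1*5^1*898259^1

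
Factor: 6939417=3^1*17^1* 136067^1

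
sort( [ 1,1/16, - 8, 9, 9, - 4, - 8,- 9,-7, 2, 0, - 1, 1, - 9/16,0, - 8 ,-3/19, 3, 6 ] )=[ - 9, - 8, - 8, - 8, - 7,-4, - 1, - 9/16, - 3/19,  0, 0,1/16, 1, 1,2, 3, 6, 9, 9 ] 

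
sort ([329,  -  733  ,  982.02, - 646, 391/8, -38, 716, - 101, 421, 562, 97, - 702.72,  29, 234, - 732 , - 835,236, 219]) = [-835, - 733, - 732 , - 702.72,-646,  -  101,-38, 29, 391/8 , 97,219, 234, 236,  329, 421,562, 716, 982.02 ] 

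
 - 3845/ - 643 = 5 + 630/643 = 5.98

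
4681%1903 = 875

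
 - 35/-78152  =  35/78152 = 0.00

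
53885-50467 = 3418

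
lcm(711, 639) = 50481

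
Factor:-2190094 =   -  2^1*1095047^1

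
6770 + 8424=15194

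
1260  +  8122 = 9382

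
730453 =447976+282477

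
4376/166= 26 + 30/83 = 26.36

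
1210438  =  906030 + 304408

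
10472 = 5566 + 4906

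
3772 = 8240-4468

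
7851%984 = 963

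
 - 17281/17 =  - 17281/17 = - 1016.53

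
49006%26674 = 22332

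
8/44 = 2/11 = 0.18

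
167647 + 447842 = 615489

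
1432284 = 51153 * 28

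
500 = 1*500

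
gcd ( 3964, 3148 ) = 4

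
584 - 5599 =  - 5015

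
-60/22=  - 30/11 =- 2.73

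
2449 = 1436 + 1013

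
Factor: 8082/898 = 3^2 =9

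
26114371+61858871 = 87973242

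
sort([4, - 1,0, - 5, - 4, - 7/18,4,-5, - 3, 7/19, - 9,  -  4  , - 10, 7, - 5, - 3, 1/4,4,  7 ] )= [-10, - 9, - 5, - 5,  -  5, - 4, - 4, - 3, - 3, - 1,- 7/18,0,1/4,7/19,4, 4, 4,7, 7] 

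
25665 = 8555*3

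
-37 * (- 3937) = 145669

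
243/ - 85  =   - 3 + 12/85=-2.86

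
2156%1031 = 94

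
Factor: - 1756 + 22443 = 20687  =  137^1 *151^1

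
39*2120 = 82680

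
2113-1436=677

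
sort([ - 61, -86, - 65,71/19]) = [-86,-65,-61,71/19]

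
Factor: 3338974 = 2^1 * 47^1*35521^1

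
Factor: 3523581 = 3^4*41^1*1061^1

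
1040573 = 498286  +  542287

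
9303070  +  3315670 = 12618740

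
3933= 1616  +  2317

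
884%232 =188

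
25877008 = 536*48278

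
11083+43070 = 54153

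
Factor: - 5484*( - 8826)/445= 2^3* 3^2*5^( - 1)  *89^( - 1) * 457^1*1471^1 = 48401784/445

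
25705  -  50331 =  - 24626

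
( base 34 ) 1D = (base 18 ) 2b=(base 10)47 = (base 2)101111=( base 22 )23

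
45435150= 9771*4650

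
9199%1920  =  1519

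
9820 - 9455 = 365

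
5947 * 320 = 1903040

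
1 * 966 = 966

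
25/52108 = 25/52108 = 0.00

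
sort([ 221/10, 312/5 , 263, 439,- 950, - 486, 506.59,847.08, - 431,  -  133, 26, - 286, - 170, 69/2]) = [ - 950, - 486,-431, - 286,-170, - 133, 221/10,  26,69/2, 312/5,  263,439, 506.59, 847.08 ] 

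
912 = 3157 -2245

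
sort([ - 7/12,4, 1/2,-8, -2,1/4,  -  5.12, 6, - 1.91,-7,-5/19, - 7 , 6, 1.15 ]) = [ - 8, - 7, - 7,-5.12, - 2,- 1.91, - 7/12 , - 5/19, 1/4,1/2, 1.15, 4,6,6]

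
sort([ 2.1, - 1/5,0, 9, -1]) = [ - 1, -1/5,0, 2.1,9]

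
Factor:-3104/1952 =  - 61^ ( - 1)*97^1 = - 97/61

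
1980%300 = 180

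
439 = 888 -449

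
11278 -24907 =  - 13629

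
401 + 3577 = 3978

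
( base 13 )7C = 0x67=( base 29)3G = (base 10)103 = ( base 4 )1213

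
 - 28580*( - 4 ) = 114320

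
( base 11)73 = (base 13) 62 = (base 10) 80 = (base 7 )143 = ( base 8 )120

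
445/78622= 445/78622 =0.01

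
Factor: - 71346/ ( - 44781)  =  94/59 = 2^1  *47^1 * 59^(-1 )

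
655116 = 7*93588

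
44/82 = 22/41 =0.54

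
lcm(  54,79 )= 4266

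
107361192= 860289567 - 752928375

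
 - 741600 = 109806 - 851406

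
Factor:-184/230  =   - 4/5 = - 2^2*5^( - 1) 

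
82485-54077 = 28408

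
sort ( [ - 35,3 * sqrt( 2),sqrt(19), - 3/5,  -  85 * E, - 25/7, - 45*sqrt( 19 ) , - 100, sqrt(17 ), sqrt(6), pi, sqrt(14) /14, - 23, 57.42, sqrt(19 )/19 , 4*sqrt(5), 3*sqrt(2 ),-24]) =[ - 85*E,  -  45*sqrt( 19), - 100, - 35, - 24, - 23, - 25/7, - 3/5, sqrt(19 )/19, sqrt( 14) /14, sqrt(6), pi, sqrt(17 ), 3*sqrt (2)  ,  3*sqrt(2 ),sqrt(19), 4*sqrt( 5), 57.42]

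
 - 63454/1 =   -  63454 = -63454.00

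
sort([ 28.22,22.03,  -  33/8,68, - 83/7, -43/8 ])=[ - 83/7, - 43/8, - 33/8, 22.03, 28.22,68] 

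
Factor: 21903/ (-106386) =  - 2^( - 1)*7^1* 17^ ( - 1 ) = -7/34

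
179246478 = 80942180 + 98304298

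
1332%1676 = 1332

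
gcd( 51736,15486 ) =58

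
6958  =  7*994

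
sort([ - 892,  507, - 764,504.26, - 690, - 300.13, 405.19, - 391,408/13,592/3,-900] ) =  [ - 900,- 892, - 764, - 690, - 391, - 300.13  ,  408/13, 592/3, 405.19, 504.26,507]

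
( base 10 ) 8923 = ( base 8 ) 21333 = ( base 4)2023123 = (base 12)51b7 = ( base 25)e6n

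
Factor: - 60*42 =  - 2520 = - 2^3*3^2*5^1*7^1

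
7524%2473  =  105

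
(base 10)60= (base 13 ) 48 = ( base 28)24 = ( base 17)39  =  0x3C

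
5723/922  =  5723/922 = 6.21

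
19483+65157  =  84640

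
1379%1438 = 1379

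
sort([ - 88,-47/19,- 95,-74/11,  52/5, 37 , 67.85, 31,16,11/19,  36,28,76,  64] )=[ - 95, - 88, - 74/11 , - 47/19,11/19 , 52/5,16,28, 31,  36 , 37 , 64 , 67.85,76 ]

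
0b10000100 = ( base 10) 132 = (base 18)76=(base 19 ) 6I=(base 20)6C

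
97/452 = 97/452  =  0.21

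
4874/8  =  2437/4 =609.25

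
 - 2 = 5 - 7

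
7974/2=3987 = 3987.00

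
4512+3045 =7557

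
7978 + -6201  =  1777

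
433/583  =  433/583 = 0.74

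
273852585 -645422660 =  - 371570075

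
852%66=60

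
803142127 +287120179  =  1090262306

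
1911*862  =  1647282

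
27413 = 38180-10767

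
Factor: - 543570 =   -  2^1*3^1*5^1*18119^1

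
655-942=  - 287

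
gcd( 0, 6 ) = 6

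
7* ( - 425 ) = -2975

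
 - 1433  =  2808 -4241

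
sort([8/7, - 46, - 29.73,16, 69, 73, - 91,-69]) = [ - 91, - 69, - 46, - 29.73, 8/7,16, 69, 73]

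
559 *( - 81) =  - 45279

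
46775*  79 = 3695225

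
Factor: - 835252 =  -  2^2*11^1 * 41^1*463^1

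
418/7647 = 418/7647 = 0.05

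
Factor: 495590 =2^1* 5^1*  49559^1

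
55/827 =55/827  =  0.07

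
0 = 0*3282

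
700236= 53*13212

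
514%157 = 43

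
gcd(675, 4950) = 225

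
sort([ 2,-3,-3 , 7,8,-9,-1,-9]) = [-9, - 9,  -  3,-3,-1,  2, 7, 8] 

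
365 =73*5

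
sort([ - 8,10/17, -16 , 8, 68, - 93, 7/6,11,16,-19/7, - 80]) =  [ - 93,- 80,-16 ,-8, - 19/7, 10/17, 7/6,  8, 11, 16, 68] 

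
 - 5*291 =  - 1455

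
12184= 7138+5046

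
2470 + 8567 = 11037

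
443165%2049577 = 443165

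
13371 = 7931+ 5440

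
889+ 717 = 1606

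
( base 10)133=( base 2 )10000101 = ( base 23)5I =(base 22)61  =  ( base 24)5D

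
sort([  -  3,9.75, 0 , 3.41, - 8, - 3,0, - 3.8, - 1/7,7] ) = [ - 8,-3.8, - 3,  -  3,-1/7,0 , 0 , 3.41,7, 9.75]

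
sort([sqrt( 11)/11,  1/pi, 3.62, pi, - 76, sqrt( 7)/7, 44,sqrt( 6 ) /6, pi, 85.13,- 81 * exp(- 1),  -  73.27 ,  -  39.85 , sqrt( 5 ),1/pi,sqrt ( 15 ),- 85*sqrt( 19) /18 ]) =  [  -  76,-73.27, - 39.85, - 81 * exp(-1 ), - 85*sqrt(19) /18 , sqrt ( 11 )/11,1/pi,1/pi,sqrt( 7)/7, sqrt( 6 )/6, sqrt ( 5), pi, pi, 3.62,  sqrt( 15),  44,  85.13] 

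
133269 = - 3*( - 44423) 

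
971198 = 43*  22586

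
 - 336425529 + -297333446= -633758975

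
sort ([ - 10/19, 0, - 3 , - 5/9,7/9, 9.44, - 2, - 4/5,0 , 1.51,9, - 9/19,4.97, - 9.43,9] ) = [ - 9.43, - 3, - 2, - 4/5, - 5/9,-10/19, - 9/19,0 , 0,  7/9,1.51, 4.97, 9,9, 9.44 ] 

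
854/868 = 61/62= 0.98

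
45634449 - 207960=45426489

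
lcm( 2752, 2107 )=134848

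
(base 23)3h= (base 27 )35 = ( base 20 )46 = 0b1010110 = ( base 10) 86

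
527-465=62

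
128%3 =2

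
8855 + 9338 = 18193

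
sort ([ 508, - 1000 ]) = [  -  1000,508]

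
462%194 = 74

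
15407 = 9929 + 5478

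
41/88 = 41/88 = 0.47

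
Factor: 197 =197^1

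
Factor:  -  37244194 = -2^1*13^1 * 1432469^1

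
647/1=647= 647.00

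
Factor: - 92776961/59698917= -3^(-3)*17^( - 1)* 113^( - 1 )*1151^ ( - 1 )*1381^1*67181^1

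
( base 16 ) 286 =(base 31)kq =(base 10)646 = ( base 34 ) j0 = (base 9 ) 787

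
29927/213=140+107/213 = 140.50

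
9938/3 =9938/3 = 3312.67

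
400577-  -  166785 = 567362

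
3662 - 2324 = 1338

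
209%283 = 209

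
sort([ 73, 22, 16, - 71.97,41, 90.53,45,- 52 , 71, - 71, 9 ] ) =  [ - 71.97, - 71, - 52, 9, 16, 22, 41 , 45  ,  71,73, 90.53]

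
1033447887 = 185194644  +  848253243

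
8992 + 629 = 9621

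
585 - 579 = 6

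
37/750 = 37/750 = 0.05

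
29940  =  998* 30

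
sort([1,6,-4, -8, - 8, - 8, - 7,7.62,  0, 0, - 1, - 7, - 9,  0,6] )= [ - 9, - 8, - 8, - 8, - 7, - 7, - 4, - 1,0,0, 0,1,6 , 6,7.62 ] 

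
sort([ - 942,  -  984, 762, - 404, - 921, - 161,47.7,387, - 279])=[ - 984, - 942,-921, - 404,- 279, - 161,47.7, 387,762] 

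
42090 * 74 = 3114660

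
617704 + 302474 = 920178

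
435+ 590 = 1025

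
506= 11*46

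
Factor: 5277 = 3^1*1759^1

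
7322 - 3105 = 4217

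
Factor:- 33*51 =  - 1683 = - 3^2*11^1*17^1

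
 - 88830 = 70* ( - 1269)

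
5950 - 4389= 1561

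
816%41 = 37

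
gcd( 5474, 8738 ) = 34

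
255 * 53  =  13515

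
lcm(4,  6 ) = 12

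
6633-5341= 1292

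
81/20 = 81/20 = 4.05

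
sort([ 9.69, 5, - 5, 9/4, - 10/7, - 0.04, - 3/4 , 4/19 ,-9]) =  [ - 9, - 5,- 10/7, - 3/4, - 0.04,4/19, 9/4, 5, 9.69]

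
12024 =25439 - 13415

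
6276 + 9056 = 15332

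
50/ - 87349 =-1 +87299/87349 = - 0.00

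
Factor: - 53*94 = -4982 = - 2^1*47^1 * 53^1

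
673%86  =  71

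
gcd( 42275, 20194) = 1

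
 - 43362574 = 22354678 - 65717252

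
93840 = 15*6256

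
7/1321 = 7/1321  =  0.01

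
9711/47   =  206 +29/47 = 206.62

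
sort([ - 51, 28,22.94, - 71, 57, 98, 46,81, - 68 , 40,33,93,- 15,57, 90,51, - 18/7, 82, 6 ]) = [ -71,-68, -51,- 15 ,-18/7, 6, 22.94,28, 33, 40,46,51,  57, 57 , 81, 82,  90, 93,98]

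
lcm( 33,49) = 1617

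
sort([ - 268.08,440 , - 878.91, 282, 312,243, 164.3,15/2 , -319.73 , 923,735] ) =[  -  878.91, - 319.73, - 268.08, 15/2, 164.3, 243 , 282,312, 440,735, 923] 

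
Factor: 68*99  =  2^2*3^2*11^1*17^1 = 6732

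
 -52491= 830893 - 883384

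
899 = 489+410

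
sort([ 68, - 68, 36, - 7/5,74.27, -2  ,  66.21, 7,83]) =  [ - 68, - 2, - 7/5,7,36, 66.21, 68, 74.27, 83]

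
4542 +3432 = 7974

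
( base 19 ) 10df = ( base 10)7121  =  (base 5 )211441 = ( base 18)13HB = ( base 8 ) 15721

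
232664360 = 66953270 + 165711090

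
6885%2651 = 1583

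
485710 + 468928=954638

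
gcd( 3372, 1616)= 4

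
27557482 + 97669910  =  125227392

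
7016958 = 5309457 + 1707501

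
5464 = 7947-2483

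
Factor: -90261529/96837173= - 67^1*17053^1 *1225787^( - 1 ) = -  1142551/1225787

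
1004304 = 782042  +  222262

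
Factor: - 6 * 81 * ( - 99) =2^1*3^7* 11^1 = 48114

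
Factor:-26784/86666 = -13392/43333 = - 2^4*3^3 *17^ ( - 1 )*31^1*2549^( -1)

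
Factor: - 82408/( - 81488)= 10301/10186 = 2^(-1)*11^ (-1)*463^(-1) * 10301^1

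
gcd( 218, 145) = 1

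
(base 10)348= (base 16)15c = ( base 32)as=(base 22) FI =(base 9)426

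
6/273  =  2/91= 0.02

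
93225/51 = 31075/17 = 1827.94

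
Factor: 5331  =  3^1*1777^1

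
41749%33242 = 8507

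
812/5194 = 58/371 = 0.16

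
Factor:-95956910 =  - 2^1*5^1*7^1*37^1*37049^1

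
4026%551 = 169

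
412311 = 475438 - 63127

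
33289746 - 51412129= -18122383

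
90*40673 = 3660570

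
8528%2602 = 722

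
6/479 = 6/479 = 0.01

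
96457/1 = 96457  =  96457.00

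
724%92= 80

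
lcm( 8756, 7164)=78804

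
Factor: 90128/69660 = 2^2*3^ (-4)* 5^ ( - 1)*131^1 = 524/405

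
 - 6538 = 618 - 7156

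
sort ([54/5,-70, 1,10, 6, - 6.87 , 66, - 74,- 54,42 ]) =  [ - 74,-70, - 54, - 6.87, 1,6, 10, 54/5, 42,  66]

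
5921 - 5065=856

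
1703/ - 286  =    -  131/22 = - 5.95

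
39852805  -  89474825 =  - 49622020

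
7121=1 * 7121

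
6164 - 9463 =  - 3299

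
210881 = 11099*19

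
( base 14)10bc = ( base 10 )2910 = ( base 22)606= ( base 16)B5E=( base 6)21250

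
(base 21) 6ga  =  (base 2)101110110000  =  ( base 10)2992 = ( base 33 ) 2OM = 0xBB0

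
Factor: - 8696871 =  -3^2*966319^1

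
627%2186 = 627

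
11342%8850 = 2492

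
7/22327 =7/22327 = 0.00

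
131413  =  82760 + 48653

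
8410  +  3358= 11768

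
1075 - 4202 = - 3127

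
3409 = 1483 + 1926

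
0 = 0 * 12884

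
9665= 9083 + 582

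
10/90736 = 5/45368= 0.00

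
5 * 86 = 430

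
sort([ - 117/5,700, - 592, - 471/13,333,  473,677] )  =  [ - 592,-471/13, - 117/5, 333 , 473,677,700]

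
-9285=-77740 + 68455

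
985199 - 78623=906576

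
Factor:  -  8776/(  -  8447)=2^3*1097^1 *8447^( - 1) 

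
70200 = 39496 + 30704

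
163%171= 163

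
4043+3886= 7929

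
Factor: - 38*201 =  - 2^1*3^1*19^1 * 67^1  =  -7638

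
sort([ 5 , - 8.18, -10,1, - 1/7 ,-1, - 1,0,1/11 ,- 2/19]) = [ - 10,  -  8.18, - 1, - 1, - 1/7, - 2/19, 0,1/11,1, 5]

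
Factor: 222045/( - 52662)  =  -2^ (  -  1 )*5^1*67^(-1)*113^1 = - 565/134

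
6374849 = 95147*67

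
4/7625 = 4/7625 = 0.00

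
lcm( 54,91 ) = 4914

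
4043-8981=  - 4938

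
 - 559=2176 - 2735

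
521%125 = 21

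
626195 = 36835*17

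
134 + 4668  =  4802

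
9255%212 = 139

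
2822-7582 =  - 4760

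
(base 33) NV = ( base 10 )790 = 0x316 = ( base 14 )406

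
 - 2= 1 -3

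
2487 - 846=1641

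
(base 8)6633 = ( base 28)4cb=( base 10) 3483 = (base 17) C0F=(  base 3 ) 11210000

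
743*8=5944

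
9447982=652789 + 8795193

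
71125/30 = 2370  +  5/6=2370.83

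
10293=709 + 9584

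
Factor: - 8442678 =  - 2^1*3^1 * 1407113^1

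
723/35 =20 + 23/35 = 20.66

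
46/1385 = 46/1385 = 0.03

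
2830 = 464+2366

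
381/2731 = 381/2731=0.14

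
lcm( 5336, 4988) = 229448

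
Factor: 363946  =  2^1*11^1*71^1*233^1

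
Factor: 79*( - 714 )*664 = -2^4*3^1*7^1*17^1*79^1*83^1   =  - 37453584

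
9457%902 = 437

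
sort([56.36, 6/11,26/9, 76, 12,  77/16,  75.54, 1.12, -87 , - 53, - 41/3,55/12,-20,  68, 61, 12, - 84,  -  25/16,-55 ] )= [ -87, - 84, - 55,- 53,  -  20, - 41/3,  -  25/16,6/11 , 1.12,  26/9,55/12,77/16, 12,  12, 56.36, 61, 68,75.54,76 ]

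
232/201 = 1+31/201 = 1.15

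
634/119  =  5 + 39/119 = 5.33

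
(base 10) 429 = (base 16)1AD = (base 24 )HL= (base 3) 120220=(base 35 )C9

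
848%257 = 77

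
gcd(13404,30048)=12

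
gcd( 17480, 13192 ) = 8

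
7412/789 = 7412/789  =  9.39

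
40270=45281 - 5011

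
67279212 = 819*82148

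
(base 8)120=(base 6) 212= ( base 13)62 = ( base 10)80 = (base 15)55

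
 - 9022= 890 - 9912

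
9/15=3/5 = 0.60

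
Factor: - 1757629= - 41^1 * 163^1*263^1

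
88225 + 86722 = 174947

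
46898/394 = 119 + 6/197 =119.03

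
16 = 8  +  8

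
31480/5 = 6296= 6296.00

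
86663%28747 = 422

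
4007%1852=303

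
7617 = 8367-750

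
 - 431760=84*( - 5140) 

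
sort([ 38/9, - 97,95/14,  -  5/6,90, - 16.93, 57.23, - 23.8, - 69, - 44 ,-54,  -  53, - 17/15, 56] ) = [ - 97 , - 69,-54, - 53,- 44,  -  23.8, - 16.93, - 17/15, - 5/6,38/9,95/14,56 , 57.23,90]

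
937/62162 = 937/62162 = 0.02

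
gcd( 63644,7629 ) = 1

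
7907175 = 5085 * 1555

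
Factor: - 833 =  - 7^2*17^1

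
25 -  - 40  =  65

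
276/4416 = 1/16=0.06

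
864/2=432 = 432.00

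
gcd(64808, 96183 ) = 1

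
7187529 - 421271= 6766258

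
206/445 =206/445 = 0.46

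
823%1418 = 823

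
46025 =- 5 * (-9205) 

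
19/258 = 19/258= 0.07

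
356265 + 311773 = 668038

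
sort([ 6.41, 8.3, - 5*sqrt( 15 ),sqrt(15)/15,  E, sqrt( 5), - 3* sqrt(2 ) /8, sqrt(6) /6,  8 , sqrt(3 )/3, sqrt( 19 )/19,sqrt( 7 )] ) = [ - 5 * sqrt (15), - 3  *  sqrt( 2)/8, sqrt( 19)/19 , sqrt(  15)/15,sqrt( 6 )/6, sqrt(3 ) /3, sqrt( 5),sqrt( 7), E, 6.41,8, 8.3] 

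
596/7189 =596/7189 = 0.08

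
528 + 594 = 1122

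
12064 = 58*208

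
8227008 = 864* 9522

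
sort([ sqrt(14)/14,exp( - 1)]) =[sqrt(14) /14,  exp( - 1)]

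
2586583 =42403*61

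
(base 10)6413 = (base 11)4900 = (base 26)9CH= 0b1100100001101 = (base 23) c2j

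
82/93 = 82/93 = 0.88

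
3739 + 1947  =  5686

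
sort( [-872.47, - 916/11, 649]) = [- 872.47, - 916/11, 649]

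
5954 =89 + 5865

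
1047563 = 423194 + 624369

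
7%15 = 7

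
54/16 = 3 + 3/8 = 3.38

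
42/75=14/25 = 0.56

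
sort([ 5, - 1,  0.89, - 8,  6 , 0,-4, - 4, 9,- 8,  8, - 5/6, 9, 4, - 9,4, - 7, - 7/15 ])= [ - 9, - 8,  -  8, -7,- 4, - 4, - 1, - 5/6, - 7/15,0, 0.89, 4,4,5, 6, 8,9, 9]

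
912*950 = 866400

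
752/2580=188/645   =  0.29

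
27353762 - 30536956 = -3183194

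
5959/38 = 156 + 31/38 = 156.82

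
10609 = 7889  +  2720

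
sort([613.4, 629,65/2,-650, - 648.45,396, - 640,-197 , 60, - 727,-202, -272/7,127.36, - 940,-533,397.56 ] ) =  [ - 940,- 727,-650,- 648.45, - 640, - 533, - 202,-197, - 272/7, 65/2,60, 127.36,396, 397.56,613.4,629]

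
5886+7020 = 12906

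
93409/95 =93409/95 = 983.25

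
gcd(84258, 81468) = 558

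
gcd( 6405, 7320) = 915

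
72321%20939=9504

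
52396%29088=23308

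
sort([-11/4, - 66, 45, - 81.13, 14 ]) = [ - 81.13, - 66, - 11/4 , 14, 45 ] 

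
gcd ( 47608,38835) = 1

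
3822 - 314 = 3508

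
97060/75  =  19412/15  =  1294.13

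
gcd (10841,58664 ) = 1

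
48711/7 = 6958+5/7 = 6958.71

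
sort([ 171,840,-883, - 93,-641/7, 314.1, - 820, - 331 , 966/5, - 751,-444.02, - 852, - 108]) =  [  -  883, - 852,-820 , - 751,-444.02,- 331, - 108,-93, - 641/7,171, 966/5, 314.1,  840 ]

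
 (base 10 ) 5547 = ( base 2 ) 1010110101011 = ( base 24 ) 9f3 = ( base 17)1235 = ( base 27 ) 7gc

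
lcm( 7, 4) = 28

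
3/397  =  3/397 = 0.01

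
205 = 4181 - 3976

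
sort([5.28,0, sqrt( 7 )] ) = [0,  sqrt( 7 ),5.28 ] 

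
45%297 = 45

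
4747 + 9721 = 14468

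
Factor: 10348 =2^2 *13^1*199^1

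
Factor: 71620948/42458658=2^1*3^ (  -  1) * 7^2*11^( - 2)*233^( - 1)*251^( - 1)*365413^1 = 35810474/21229329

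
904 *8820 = 7973280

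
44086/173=254 + 144/173 =254.83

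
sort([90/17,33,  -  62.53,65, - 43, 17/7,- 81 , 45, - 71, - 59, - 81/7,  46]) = [- 81, - 71, - 62.53, - 59, - 43, - 81/7,17/7,90/17, 33,45,46  ,  65]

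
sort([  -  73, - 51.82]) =[ - 73, - 51.82]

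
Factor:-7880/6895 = - 2^3*7^( - 1)=- 8/7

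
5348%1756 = 80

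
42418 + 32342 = 74760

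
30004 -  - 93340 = 123344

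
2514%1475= 1039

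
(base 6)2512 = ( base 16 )26c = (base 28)m4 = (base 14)324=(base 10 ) 620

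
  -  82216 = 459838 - 542054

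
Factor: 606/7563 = 2^1*101^1*2521^( -1) = 202/2521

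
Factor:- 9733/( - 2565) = 3^( - 3 )*5^ (- 1)*19^(-1)  *9733^1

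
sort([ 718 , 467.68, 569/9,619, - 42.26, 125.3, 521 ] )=[ -42.26,  569/9, 125.3,  467.68, 521,  619, 718] 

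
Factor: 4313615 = 5^1*61^1  *  14143^1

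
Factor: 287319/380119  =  3^1 *89^( - 1 )*4271^( - 1)*95773^1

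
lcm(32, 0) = 0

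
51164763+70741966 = 121906729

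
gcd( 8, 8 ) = 8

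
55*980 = 53900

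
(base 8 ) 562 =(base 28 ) D6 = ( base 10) 370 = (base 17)14d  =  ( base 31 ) BT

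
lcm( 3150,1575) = 3150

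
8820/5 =1764 = 1764.00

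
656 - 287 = 369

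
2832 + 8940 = 11772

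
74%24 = 2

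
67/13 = 5 + 2/13 = 5.15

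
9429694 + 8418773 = 17848467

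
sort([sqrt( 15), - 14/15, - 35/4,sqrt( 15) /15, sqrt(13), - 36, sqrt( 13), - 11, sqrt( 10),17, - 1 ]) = [ - 36 ,  -  11 , - 35/4,  -  1, - 14/15,sqrt( 15)/15,sqrt (10), sqrt( 13 ),  sqrt( 13 ), sqrt (15 ), 17] 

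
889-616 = 273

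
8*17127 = 137016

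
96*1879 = 180384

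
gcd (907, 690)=1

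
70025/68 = 1029  +  53/68 = 1029.78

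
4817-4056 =761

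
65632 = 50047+15585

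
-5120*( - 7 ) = 35840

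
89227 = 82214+7013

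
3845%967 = 944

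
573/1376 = 573/1376 = 0.42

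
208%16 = 0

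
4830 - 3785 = 1045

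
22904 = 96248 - 73344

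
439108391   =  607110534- 168002143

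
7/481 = 7/481 =0.01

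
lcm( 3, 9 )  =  9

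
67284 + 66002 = 133286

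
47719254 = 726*65729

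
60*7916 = 474960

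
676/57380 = 169/14345 = 0.01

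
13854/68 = 203+25/34 = 203.74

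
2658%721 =495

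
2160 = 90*24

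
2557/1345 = 2557/1345= 1.90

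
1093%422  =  249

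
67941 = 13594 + 54347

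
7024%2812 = 1400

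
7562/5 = 7562/5 = 1512.40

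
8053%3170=1713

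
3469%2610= 859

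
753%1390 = 753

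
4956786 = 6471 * 766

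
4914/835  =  5  +  739/835 = 5.89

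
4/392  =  1/98  =  0.01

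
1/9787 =1/9787=0.00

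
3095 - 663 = 2432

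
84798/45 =1884 + 2/5 = 1884.40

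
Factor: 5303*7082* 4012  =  150674054152 = 2^3*17^1* 59^1*3541^1*5303^1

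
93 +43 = 136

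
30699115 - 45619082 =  - 14919967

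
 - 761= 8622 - 9383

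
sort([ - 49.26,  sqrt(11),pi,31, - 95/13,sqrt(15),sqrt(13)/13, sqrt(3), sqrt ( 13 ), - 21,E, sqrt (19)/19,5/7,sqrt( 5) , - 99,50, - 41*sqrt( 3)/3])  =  [ - 99, - 49.26, -41*sqrt(3)/3, - 21,-95/13, sqrt(  19)/19,sqrt(13)/13, 5/7, sqrt( 3), sqrt(5), E,pi,sqrt( 11) , sqrt( 13 ) , sqrt(15), 31,50]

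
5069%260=129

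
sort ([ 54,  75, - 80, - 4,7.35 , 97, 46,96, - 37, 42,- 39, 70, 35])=[-80, - 39, - 37,  -  4,7.35, 35,  42, 46,  54, 70, 75,96,97 ]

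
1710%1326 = 384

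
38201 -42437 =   -  4236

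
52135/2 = 52135/2 = 26067.50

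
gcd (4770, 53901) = 477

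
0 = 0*( - 706 )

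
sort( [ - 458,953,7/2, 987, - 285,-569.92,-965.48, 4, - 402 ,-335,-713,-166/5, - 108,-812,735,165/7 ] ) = [ - 965.48,-812, - 713, - 569.92, - 458 , - 402,  -  335, - 285, - 108, - 166/5, 7/2,4 , 165/7, 735, 953, 987 ] 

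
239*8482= 2027198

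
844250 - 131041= 713209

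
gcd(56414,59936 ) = 2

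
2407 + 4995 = 7402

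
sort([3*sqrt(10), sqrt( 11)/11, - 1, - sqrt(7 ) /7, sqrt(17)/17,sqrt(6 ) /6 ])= [ - 1, - sqrt(7 )/7, sqrt ( 17)/17,sqrt (11 )/11,sqrt( 6) /6, 3 * sqrt (10) ] 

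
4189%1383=40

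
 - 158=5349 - 5507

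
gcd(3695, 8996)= 1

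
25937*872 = 22617064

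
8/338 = 4/169= 0.02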